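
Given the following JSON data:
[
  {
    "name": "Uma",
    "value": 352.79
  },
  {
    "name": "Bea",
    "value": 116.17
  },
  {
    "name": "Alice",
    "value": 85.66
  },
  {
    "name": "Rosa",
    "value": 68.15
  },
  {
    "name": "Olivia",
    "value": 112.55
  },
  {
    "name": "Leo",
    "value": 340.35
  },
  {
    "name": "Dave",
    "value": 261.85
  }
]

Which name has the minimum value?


Comparing values:
  Uma: 352.79
  Bea: 116.17
  Alice: 85.66
  Rosa: 68.15
  Olivia: 112.55
  Leo: 340.35
  Dave: 261.85
Minimum: Rosa (68.15)

ANSWER: Rosa


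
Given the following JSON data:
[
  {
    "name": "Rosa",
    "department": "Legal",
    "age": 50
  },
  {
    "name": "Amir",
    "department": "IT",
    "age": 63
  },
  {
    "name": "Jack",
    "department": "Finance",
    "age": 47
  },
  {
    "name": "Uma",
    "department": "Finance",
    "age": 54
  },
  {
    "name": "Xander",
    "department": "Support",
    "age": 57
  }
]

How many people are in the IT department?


Scanning records for department = IT
  Record 1: Amir
Count: 1

ANSWER: 1


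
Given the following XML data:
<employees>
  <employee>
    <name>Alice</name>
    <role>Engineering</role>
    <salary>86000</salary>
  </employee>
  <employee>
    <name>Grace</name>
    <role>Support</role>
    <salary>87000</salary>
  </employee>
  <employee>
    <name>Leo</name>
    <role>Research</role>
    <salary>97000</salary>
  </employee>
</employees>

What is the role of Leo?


Searching for <employee> with <name>Leo</name>
Found at position 3
<role>Research</role>

ANSWER: Research


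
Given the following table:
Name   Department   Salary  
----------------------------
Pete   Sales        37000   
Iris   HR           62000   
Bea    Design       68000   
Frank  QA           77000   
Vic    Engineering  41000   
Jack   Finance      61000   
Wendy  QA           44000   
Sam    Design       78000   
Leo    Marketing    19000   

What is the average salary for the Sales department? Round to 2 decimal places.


Sales department members:
  Pete: 37000
Sum = 37000
Count = 1
Average = 37000 / 1 = 37000.00

ANSWER: 37000.00


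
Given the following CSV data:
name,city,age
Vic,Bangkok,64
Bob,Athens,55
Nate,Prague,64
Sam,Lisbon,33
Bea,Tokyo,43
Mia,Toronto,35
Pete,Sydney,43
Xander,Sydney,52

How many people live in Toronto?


Scanning city column for 'Toronto':
  Row 6: Mia -> MATCH
Total matches: 1

ANSWER: 1


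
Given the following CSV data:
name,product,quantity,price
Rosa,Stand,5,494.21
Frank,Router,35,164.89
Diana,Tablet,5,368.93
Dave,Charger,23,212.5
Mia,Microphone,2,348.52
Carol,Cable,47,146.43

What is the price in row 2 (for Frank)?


Row 2: Frank
Column 'price' = 164.89

ANSWER: 164.89


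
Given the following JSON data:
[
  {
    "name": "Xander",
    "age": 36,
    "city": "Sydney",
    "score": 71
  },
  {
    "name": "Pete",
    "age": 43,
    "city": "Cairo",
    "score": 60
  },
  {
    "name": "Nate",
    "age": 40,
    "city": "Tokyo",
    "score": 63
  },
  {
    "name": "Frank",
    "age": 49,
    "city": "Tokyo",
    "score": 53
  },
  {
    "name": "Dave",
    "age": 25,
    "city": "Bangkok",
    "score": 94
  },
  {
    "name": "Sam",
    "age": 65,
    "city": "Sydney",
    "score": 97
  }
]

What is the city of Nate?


Looking up record where name = Nate
Record index: 2
Field 'city' = Tokyo

ANSWER: Tokyo


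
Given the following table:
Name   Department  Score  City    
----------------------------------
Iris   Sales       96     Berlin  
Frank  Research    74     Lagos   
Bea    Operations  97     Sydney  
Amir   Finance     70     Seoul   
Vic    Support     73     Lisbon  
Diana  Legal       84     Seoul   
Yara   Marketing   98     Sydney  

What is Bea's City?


Row 3: Bea
City = Sydney

ANSWER: Sydney


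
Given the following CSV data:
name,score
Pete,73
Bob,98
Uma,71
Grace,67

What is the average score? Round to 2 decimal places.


Scores: 73, 98, 71, 67
Sum = 309
Count = 4
Average = 309 / 4 = 77.25

ANSWER: 77.25


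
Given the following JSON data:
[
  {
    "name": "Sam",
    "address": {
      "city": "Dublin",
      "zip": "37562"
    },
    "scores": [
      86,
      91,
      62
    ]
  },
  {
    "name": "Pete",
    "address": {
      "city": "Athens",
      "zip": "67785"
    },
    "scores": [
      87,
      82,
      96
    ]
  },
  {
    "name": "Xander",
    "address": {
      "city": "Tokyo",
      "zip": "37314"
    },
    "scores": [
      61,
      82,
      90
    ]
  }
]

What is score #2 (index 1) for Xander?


Path: records[2].scores[1]
Value: 82

ANSWER: 82


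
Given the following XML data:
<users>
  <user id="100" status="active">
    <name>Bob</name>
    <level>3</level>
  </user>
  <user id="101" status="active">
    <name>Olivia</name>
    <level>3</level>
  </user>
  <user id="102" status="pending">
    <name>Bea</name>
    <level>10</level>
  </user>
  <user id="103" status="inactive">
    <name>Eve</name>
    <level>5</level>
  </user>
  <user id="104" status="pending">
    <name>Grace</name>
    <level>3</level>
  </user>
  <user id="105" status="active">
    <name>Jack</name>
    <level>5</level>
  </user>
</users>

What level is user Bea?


Finding user: Bea
<level>10</level>

ANSWER: 10


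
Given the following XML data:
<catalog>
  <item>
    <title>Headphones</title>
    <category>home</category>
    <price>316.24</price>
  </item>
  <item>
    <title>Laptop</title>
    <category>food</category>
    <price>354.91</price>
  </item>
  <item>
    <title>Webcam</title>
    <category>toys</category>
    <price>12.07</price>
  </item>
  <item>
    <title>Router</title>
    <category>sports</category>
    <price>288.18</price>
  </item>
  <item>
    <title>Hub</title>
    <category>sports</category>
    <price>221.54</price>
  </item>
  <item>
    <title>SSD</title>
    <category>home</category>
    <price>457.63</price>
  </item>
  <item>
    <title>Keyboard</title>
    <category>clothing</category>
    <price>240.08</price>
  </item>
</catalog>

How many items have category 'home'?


Scanning <item> elements for <category>home</category>:
  Item 1: Headphones -> MATCH
  Item 6: SSD -> MATCH
Count: 2

ANSWER: 2


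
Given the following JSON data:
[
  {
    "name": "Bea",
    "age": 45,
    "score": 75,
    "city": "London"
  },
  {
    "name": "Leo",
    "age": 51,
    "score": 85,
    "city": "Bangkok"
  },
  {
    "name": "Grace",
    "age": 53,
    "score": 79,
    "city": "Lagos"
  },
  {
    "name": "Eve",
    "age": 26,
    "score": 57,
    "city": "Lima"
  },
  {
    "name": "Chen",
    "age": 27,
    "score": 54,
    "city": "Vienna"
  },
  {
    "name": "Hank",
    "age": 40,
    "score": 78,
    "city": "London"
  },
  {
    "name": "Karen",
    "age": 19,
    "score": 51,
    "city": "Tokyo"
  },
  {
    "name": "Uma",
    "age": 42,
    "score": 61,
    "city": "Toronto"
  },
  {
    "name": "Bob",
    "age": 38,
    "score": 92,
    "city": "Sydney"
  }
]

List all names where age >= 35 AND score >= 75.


Checking both conditions:
  Bea (age=45, score=75) -> YES
  Leo (age=51, score=85) -> YES
  Grace (age=53, score=79) -> YES
  Eve (age=26, score=57) -> no
  Chen (age=27, score=54) -> no
  Hank (age=40, score=78) -> YES
  Karen (age=19, score=51) -> no
  Uma (age=42, score=61) -> no
  Bob (age=38, score=92) -> YES


ANSWER: Bea, Leo, Grace, Hank, Bob


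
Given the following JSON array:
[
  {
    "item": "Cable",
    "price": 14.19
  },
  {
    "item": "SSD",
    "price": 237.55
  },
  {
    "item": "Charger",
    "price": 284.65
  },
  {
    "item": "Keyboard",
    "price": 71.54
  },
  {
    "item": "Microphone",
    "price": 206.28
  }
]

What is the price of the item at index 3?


Array index 3 -> Keyboard
price = 71.54

ANSWER: 71.54


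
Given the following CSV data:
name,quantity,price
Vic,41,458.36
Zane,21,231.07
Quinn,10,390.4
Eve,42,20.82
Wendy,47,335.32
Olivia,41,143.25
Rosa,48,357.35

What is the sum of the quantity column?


Values in 'quantity' column:
  Row 1: 41
  Row 2: 21
  Row 3: 10
  Row 4: 42
  Row 5: 47
  Row 6: 41
  Row 7: 48
Sum = 41 + 21 + 10 + 42 + 47 + 41 + 48 = 250

ANSWER: 250


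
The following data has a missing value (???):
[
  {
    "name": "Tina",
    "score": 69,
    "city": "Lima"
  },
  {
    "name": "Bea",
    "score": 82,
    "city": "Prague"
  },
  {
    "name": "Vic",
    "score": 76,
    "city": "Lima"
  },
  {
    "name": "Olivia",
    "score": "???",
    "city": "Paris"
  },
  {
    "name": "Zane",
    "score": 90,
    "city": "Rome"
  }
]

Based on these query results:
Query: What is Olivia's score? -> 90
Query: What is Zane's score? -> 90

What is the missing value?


The missing value is Olivia's score
From query: Olivia's score = 90

ANSWER: 90


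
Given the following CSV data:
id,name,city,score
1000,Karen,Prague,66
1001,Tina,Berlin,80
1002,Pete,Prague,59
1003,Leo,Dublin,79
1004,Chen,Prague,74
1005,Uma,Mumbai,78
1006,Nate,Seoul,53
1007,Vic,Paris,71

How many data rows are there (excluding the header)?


Counting rows (excluding header):
Header: id,name,city,score
Data rows: 8

ANSWER: 8


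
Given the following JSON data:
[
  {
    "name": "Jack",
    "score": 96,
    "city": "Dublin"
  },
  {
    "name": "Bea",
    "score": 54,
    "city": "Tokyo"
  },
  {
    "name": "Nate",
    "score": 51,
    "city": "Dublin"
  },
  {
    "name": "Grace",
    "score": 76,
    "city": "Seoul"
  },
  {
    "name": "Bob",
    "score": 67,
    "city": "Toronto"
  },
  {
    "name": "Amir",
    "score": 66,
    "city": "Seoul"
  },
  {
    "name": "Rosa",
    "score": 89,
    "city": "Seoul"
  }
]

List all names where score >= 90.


Filtering records where score >= 90:
  Jack (score=96) -> YES
  Bea (score=54) -> no
  Nate (score=51) -> no
  Grace (score=76) -> no
  Bob (score=67) -> no
  Amir (score=66) -> no
  Rosa (score=89) -> no


ANSWER: Jack


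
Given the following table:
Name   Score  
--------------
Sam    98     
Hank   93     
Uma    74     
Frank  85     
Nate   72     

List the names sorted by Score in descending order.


Sorting by Score (descending):
  Sam: 98
  Hank: 93
  Frank: 85
  Uma: 74
  Nate: 72


ANSWER: Sam, Hank, Frank, Uma, Nate


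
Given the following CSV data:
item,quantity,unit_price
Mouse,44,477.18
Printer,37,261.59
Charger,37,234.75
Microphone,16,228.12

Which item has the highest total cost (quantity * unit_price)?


Computing row totals:
  Mouse: 20995.92
  Printer: 9678.83
  Charger: 8685.75
  Microphone: 3649.92
Maximum: Mouse (20995.92)

ANSWER: Mouse


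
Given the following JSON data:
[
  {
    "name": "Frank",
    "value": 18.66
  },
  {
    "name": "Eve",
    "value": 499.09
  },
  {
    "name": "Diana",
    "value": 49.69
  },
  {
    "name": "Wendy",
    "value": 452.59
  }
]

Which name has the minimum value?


Comparing values:
  Frank: 18.66
  Eve: 499.09
  Diana: 49.69
  Wendy: 452.59
Minimum: Frank (18.66)

ANSWER: Frank


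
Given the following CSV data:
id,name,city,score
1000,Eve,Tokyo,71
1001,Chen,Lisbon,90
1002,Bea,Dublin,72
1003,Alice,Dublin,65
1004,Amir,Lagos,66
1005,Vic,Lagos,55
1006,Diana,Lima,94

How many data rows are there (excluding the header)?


Counting rows (excluding header):
Header: id,name,city,score
Data rows: 7

ANSWER: 7


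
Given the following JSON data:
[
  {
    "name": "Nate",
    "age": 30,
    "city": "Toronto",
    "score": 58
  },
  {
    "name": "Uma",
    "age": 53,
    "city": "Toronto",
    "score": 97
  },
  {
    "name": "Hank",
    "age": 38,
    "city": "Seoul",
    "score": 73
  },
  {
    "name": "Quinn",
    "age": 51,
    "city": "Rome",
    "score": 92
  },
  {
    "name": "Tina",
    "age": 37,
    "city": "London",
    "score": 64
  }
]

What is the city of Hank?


Looking up record where name = Hank
Record index: 2
Field 'city' = Seoul

ANSWER: Seoul


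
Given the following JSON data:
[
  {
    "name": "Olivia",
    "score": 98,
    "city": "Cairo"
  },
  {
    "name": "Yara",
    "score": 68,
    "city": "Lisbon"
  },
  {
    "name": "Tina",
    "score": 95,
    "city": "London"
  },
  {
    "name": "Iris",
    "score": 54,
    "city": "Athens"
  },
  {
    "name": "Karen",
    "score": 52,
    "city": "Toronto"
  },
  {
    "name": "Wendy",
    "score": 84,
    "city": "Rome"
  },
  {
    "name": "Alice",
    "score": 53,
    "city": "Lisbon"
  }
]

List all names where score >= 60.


Filtering records where score >= 60:
  Olivia (score=98) -> YES
  Yara (score=68) -> YES
  Tina (score=95) -> YES
  Iris (score=54) -> no
  Karen (score=52) -> no
  Wendy (score=84) -> YES
  Alice (score=53) -> no


ANSWER: Olivia, Yara, Tina, Wendy


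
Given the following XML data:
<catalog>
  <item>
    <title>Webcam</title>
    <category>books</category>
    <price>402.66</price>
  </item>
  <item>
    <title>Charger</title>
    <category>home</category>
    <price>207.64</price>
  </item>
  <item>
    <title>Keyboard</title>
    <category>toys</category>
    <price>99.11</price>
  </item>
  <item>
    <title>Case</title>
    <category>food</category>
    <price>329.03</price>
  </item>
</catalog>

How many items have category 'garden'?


Scanning <item> elements for <category>garden</category>:
Count: 0

ANSWER: 0


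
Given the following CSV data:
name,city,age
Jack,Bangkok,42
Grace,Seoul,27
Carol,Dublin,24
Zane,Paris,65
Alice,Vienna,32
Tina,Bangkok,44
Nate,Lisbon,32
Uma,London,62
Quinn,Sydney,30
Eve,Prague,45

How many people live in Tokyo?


Scanning city column for 'Tokyo':
Total matches: 0

ANSWER: 0


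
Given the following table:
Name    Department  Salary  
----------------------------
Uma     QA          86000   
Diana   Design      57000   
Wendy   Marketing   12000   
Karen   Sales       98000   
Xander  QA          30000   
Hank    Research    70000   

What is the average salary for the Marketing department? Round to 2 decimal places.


Marketing department members:
  Wendy: 12000
Sum = 12000
Count = 1
Average = 12000 / 1 = 12000.00

ANSWER: 12000.00


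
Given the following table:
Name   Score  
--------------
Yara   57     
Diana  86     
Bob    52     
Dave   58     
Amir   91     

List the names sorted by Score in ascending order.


Sorting by Score (ascending):
  Bob: 52
  Yara: 57
  Dave: 58
  Diana: 86
  Amir: 91


ANSWER: Bob, Yara, Dave, Diana, Amir


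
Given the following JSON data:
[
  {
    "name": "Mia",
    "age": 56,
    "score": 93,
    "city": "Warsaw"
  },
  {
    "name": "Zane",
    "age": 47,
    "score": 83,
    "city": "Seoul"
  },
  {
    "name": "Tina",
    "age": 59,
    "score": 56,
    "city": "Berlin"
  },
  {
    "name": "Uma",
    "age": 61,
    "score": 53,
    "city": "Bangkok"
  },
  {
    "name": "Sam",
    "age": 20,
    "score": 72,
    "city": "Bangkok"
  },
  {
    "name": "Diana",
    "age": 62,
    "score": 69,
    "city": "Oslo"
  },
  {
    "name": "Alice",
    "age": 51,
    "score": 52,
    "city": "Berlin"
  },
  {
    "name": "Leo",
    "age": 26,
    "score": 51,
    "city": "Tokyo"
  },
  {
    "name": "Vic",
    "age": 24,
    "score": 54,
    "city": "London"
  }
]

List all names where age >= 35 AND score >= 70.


Checking both conditions:
  Mia (age=56, score=93) -> YES
  Zane (age=47, score=83) -> YES
  Tina (age=59, score=56) -> no
  Uma (age=61, score=53) -> no
  Sam (age=20, score=72) -> no
  Diana (age=62, score=69) -> no
  Alice (age=51, score=52) -> no
  Leo (age=26, score=51) -> no
  Vic (age=24, score=54) -> no


ANSWER: Mia, Zane


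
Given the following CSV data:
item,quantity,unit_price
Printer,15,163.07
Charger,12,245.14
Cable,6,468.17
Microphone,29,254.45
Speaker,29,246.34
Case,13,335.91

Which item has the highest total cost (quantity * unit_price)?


Computing row totals:
  Printer: 2446.05
  Charger: 2941.68
  Cable: 2809.02
  Microphone: 7379.05
  Speaker: 7143.86
  Case: 4366.83
Maximum: Microphone (7379.05)

ANSWER: Microphone


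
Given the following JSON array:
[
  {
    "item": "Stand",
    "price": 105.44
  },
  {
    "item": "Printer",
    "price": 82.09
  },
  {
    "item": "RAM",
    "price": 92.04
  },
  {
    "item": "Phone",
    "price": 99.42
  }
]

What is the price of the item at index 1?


Array index 1 -> Printer
price = 82.09

ANSWER: 82.09


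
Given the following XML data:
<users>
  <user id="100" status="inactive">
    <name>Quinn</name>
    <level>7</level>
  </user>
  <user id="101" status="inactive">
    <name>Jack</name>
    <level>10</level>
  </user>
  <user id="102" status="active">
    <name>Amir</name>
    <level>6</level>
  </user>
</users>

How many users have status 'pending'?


Counting users with status='pending':
Count: 0

ANSWER: 0


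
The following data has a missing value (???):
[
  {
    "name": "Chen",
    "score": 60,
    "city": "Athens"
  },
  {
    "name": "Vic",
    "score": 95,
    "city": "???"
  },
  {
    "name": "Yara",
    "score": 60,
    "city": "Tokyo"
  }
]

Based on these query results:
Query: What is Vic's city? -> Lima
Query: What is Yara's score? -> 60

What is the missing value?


The missing value is Vic's city
From query: Vic's city = Lima

ANSWER: Lima


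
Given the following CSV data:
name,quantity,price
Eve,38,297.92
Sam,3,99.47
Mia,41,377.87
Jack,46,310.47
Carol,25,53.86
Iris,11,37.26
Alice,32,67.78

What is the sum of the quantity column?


Values in 'quantity' column:
  Row 1: 38
  Row 2: 3
  Row 3: 41
  Row 4: 46
  Row 5: 25
  Row 6: 11
  Row 7: 32
Sum = 38 + 3 + 41 + 46 + 25 + 11 + 32 = 196

ANSWER: 196


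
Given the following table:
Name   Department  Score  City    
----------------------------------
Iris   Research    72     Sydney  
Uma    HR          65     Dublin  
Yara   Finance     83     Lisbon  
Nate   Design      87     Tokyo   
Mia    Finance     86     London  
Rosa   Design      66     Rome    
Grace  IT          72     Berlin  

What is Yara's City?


Row 3: Yara
City = Lisbon

ANSWER: Lisbon


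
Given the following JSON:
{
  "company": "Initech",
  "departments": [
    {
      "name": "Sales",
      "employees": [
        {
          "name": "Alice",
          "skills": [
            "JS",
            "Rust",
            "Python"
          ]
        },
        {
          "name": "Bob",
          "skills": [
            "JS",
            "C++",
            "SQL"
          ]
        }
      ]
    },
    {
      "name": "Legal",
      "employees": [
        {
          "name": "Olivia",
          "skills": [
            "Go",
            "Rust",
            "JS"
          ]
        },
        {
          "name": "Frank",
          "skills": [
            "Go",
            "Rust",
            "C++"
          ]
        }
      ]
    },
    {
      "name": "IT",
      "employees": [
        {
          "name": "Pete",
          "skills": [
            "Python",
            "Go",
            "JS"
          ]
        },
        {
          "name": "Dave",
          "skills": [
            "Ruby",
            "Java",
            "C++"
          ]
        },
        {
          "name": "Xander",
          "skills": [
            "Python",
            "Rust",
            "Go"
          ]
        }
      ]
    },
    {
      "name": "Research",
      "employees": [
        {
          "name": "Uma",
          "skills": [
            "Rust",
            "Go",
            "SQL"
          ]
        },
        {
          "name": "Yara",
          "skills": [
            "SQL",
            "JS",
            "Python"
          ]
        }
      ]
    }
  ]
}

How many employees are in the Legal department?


Path: departments[1].employees
Count: 2

ANSWER: 2


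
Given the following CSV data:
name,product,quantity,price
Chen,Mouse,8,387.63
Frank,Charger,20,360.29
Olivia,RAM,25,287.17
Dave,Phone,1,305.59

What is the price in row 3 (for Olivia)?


Row 3: Olivia
Column 'price' = 287.17

ANSWER: 287.17


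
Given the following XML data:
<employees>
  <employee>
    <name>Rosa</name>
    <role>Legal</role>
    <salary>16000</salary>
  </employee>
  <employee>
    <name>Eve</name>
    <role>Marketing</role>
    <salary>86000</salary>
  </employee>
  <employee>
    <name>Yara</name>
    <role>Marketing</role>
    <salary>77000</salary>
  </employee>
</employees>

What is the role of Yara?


Searching for <employee> with <name>Yara</name>
Found at position 3
<role>Marketing</role>

ANSWER: Marketing


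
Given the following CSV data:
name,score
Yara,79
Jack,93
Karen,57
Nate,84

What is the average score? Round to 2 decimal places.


Scores: 79, 93, 57, 84
Sum = 313
Count = 4
Average = 313 / 4 = 78.25

ANSWER: 78.25


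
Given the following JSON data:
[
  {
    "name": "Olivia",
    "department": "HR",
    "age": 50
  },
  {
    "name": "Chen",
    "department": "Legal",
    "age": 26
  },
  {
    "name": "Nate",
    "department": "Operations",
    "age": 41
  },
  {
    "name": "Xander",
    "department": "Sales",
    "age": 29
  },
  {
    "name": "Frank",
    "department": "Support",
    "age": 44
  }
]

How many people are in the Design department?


Scanning records for department = Design
  No matches found
Count: 0

ANSWER: 0


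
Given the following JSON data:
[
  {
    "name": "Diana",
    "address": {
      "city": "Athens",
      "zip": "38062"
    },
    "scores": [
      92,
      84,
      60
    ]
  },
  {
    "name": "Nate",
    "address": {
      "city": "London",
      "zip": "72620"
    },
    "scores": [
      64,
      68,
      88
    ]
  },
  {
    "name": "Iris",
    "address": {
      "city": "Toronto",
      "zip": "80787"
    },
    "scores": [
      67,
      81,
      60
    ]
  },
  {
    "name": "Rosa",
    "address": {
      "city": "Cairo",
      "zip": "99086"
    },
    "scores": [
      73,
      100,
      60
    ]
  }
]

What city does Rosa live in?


Path: records[3].address.city
Value: Cairo

ANSWER: Cairo


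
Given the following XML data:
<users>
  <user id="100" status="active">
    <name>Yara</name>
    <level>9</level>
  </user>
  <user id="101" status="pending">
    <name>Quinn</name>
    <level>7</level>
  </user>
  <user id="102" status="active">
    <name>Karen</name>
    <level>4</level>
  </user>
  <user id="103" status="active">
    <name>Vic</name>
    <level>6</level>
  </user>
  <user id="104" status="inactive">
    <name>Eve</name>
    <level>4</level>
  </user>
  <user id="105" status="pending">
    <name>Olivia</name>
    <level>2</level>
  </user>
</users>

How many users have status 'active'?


Counting users with status='active':
  Yara (id=100) -> MATCH
  Karen (id=102) -> MATCH
  Vic (id=103) -> MATCH
Count: 3

ANSWER: 3


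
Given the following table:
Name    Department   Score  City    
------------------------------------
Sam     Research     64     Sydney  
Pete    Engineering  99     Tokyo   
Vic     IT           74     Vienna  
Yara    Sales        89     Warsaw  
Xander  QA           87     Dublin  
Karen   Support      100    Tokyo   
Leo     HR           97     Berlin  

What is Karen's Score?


Row 6: Karen
Score = 100

ANSWER: 100


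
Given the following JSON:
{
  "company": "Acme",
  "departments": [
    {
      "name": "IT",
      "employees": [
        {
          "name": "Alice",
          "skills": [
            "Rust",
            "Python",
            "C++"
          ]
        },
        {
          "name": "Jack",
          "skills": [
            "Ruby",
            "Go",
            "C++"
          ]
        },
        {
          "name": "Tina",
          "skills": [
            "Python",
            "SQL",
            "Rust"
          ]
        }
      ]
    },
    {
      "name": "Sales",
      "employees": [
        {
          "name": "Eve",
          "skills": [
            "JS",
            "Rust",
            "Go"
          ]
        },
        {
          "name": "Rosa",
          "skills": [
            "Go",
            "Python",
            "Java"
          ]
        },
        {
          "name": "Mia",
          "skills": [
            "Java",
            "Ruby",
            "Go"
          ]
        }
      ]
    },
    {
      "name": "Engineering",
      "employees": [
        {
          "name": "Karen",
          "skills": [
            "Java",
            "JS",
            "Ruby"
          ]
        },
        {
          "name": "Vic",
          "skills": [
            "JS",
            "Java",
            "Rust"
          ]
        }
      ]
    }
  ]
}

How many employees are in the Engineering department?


Path: departments[2].employees
Count: 2

ANSWER: 2


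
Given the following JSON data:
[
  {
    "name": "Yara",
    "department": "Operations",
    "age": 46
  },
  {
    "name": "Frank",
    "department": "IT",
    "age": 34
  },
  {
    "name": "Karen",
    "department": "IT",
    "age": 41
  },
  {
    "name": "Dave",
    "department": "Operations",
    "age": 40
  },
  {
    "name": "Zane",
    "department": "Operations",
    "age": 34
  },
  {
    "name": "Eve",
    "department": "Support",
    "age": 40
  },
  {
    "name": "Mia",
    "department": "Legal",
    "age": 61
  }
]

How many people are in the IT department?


Scanning records for department = IT
  Record 1: Frank
  Record 2: Karen
Count: 2

ANSWER: 2


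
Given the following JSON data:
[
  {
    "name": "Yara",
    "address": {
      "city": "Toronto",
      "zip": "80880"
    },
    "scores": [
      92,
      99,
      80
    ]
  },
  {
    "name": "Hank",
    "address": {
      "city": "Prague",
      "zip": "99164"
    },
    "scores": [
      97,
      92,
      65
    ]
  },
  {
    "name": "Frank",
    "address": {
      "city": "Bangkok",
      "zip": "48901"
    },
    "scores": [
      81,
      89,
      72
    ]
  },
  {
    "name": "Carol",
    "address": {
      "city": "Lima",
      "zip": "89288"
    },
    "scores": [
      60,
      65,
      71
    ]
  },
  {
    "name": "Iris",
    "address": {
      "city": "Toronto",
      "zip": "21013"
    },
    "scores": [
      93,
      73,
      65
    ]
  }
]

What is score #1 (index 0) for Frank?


Path: records[2].scores[0]
Value: 81

ANSWER: 81


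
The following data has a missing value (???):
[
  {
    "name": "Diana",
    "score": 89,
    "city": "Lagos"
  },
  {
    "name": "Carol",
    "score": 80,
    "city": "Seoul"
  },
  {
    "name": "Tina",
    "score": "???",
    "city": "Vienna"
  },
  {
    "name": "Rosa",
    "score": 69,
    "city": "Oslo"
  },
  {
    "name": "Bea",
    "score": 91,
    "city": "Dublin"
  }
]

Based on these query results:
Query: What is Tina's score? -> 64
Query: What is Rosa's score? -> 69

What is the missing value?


The missing value is Tina's score
From query: Tina's score = 64

ANSWER: 64


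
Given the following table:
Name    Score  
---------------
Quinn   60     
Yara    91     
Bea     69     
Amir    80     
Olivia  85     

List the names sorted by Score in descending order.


Sorting by Score (descending):
  Yara: 91
  Olivia: 85
  Amir: 80
  Bea: 69
  Quinn: 60


ANSWER: Yara, Olivia, Amir, Bea, Quinn


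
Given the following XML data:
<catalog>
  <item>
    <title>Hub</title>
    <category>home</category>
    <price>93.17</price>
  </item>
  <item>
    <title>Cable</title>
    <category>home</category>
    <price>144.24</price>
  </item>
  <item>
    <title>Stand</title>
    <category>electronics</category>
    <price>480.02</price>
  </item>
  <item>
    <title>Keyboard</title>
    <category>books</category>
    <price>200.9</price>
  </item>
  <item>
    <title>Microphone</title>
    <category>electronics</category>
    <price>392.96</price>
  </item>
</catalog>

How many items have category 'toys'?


Scanning <item> elements for <category>toys</category>:
Count: 0

ANSWER: 0


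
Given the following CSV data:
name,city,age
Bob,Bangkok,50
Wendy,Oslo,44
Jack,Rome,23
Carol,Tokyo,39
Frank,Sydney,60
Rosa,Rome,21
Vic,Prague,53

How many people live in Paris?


Scanning city column for 'Paris':
Total matches: 0

ANSWER: 0


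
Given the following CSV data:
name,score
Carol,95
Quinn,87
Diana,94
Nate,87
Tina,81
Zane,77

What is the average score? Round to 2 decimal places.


Scores: 95, 87, 94, 87, 81, 77
Sum = 521
Count = 6
Average = 521 / 6 = 86.83

ANSWER: 86.83


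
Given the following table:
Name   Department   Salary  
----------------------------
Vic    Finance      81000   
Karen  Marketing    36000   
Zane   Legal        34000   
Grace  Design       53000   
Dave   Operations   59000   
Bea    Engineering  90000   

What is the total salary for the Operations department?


Operations department members:
  Dave: 59000
Total = 59000 = 59000

ANSWER: 59000


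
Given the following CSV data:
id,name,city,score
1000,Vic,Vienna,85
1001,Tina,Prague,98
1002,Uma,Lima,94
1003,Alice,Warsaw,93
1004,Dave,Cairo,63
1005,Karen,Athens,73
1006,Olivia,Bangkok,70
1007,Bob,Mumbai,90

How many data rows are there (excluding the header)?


Counting rows (excluding header):
Header: id,name,city,score
Data rows: 8

ANSWER: 8


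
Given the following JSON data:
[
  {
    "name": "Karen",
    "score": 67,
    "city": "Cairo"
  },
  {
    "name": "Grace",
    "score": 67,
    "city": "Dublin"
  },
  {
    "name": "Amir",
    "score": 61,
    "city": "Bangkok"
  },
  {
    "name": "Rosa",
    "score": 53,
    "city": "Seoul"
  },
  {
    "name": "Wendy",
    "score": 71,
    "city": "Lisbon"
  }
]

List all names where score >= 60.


Filtering records where score >= 60:
  Karen (score=67) -> YES
  Grace (score=67) -> YES
  Amir (score=61) -> YES
  Rosa (score=53) -> no
  Wendy (score=71) -> YES


ANSWER: Karen, Grace, Amir, Wendy


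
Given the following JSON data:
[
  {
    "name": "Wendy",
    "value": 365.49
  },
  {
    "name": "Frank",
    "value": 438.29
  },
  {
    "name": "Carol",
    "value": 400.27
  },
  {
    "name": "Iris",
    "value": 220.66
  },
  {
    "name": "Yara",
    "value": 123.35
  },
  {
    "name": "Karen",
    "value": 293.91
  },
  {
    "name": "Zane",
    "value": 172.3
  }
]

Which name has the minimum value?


Comparing values:
  Wendy: 365.49
  Frank: 438.29
  Carol: 400.27
  Iris: 220.66
  Yara: 123.35
  Karen: 293.91
  Zane: 172.3
Minimum: Yara (123.35)

ANSWER: Yara


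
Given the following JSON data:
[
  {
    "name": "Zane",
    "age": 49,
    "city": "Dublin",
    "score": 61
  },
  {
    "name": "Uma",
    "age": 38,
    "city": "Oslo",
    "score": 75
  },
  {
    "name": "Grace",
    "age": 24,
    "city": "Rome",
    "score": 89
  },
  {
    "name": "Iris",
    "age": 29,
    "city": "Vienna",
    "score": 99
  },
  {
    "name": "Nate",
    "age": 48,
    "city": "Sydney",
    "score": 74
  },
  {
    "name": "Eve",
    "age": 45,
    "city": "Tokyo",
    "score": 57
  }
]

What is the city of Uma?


Looking up record where name = Uma
Record index: 1
Field 'city' = Oslo

ANSWER: Oslo


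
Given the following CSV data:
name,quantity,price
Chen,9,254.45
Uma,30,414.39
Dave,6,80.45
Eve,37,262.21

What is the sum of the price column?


Values in 'price' column:
  Row 1: 254.45
  Row 2: 414.39
  Row 3: 80.45
  Row 4: 262.21
Sum = 254.45 + 414.39 + 80.45 + 262.21 = 1011.5

ANSWER: 1011.5


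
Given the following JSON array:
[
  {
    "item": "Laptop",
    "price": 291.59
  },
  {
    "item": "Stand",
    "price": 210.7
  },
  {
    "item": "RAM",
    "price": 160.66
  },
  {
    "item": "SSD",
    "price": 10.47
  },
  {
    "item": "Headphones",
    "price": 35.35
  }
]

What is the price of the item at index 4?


Array index 4 -> Headphones
price = 35.35

ANSWER: 35.35


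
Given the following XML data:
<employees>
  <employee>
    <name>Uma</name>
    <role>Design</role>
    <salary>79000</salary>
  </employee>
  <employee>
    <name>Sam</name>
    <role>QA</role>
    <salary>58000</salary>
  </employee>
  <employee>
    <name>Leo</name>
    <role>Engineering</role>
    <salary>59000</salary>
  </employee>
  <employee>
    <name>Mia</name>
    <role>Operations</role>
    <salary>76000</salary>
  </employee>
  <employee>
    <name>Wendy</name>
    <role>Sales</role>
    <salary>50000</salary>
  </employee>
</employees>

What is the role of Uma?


Searching for <employee> with <name>Uma</name>
Found at position 1
<role>Design</role>

ANSWER: Design


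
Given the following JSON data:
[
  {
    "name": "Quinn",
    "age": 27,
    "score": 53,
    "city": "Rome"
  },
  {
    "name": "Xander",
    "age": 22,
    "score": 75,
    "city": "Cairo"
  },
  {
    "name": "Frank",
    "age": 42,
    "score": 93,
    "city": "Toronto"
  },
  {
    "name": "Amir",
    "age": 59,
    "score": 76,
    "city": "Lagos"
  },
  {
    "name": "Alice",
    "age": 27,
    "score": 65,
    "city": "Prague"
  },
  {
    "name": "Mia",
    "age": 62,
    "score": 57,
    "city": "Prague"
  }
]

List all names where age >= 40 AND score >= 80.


Checking both conditions:
  Quinn (age=27, score=53) -> no
  Xander (age=22, score=75) -> no
  Frank (age=42, score=93) -> YES
  Amir (age=59, score=76) -> no
  Alice (age=27, score=65) -> no
  Mia (age=62, score=57) -> no


ANSWER: Frank


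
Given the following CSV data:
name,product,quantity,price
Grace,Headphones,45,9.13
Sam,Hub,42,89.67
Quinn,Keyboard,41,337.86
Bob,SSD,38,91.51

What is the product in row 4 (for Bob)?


Row 4: Bob
Column 'product' = SSD

ANSWER: SSD


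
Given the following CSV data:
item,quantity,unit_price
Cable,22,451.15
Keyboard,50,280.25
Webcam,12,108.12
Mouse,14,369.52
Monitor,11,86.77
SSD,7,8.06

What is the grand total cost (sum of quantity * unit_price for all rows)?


Computing row totals:
  Cable: 22 * 451.15 = 9925.3
  Keyboard: 50 * 280.25 = 14012.5
  Webcam: 12 * 108.12 = 1297.44
  Mouse: 14 * 369.52 = 5173.28
  Monitor: 11 * 86.77 = 954.47
  SSD: 7 * 8.06 = 56.42
Grand total = 9925.3 + 14012.5 + 1297.44 + 5173.28 + 954.47 + 56.42 = 31419.41

ANSWER: 31419.41


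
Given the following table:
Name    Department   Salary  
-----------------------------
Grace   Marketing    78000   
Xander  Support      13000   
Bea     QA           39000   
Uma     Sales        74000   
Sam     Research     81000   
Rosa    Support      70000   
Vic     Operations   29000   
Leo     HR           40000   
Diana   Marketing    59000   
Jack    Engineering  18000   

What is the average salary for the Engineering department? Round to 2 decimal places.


Engineering department members:
  Jack: 18000
Sum = 18000
Count = 1
Average = 18000 / 1 = 18000.00

ANSWER: 18000.00


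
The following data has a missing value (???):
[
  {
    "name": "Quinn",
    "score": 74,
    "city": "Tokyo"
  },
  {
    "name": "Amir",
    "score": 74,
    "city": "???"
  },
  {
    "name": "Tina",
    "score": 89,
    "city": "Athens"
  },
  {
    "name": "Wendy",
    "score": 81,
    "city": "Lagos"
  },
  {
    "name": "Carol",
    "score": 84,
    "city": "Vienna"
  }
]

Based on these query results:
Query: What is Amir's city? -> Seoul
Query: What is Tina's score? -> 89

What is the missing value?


The missing value is Amir's city
From query: Amir's city = Seoul

ANSWER: Seoul


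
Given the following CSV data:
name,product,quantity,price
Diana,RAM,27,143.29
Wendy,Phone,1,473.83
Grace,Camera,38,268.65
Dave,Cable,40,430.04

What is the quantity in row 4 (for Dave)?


Row 4: Dave
Column 'quantity' = 40

ANSWER: 40


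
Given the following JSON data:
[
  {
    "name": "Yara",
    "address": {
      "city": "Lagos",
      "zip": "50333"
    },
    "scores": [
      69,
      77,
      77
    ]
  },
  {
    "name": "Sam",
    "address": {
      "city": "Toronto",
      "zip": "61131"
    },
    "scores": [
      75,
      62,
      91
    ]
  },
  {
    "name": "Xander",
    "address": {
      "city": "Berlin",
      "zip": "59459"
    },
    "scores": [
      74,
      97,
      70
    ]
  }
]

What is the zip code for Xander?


Path: records[2].address.zip
Value: 59459

ANSWER: 59459


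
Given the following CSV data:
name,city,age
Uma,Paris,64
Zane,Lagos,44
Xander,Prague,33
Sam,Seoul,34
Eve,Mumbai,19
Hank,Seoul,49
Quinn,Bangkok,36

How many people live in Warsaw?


Scanning city column for 'Warsaw':
Total matches: 0

ANSWER: 0


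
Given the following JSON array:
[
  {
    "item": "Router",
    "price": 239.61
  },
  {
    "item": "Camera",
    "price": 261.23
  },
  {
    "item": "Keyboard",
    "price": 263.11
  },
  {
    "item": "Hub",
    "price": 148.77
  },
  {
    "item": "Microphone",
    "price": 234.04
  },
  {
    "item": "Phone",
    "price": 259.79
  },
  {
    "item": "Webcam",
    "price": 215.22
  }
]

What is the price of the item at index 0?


Array index 0 -> Router
price = 239.61

ANSWER: 239.61


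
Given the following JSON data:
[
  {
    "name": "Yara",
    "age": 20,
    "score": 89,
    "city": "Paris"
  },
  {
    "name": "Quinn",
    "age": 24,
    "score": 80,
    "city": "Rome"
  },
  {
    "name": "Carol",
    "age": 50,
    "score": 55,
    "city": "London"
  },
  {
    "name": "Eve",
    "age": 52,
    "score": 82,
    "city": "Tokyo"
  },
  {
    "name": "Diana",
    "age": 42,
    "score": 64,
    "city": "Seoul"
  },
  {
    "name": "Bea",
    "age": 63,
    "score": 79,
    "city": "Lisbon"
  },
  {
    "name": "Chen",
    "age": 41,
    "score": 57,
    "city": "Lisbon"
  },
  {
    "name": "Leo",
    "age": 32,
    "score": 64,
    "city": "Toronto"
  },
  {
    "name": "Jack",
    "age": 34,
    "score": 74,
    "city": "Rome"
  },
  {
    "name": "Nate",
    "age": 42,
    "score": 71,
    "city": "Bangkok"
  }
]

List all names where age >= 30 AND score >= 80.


Checking both conditions:
  Yara (age=20, score=89) -> no
  Quinn (age=24, score=80) -> no
  Carol (age=50, score=55) -> no
  Eve (age=52, score=82) -> YES
  Diana (age=42, score=64) -> no
  Bea (age=63, score=79) -> no
  Chen (age=41, score=57) -> no
  Leo (age=32, score=64) -> no
  Jack (age=34, score=74) -> no
  Nate (age=42, score=71) -> no


ANSWER: Eve


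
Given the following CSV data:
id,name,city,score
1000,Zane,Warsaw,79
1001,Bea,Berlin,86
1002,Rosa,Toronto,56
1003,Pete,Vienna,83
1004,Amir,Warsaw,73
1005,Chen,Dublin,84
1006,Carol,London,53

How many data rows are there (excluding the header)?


Counting rows (excluding header):
Header: id,name,city,score
Data rows: 7

ANSWER: 7


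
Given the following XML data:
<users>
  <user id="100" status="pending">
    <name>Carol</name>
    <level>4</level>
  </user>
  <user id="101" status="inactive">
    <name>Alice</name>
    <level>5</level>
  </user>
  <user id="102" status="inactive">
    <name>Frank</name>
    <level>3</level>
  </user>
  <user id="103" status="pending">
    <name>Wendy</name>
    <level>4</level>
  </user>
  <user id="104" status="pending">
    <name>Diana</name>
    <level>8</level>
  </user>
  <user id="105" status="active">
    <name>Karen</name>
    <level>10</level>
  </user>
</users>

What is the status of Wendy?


Finding user with name = Wendy
user id="103" status="pending"

ANSWER: pending


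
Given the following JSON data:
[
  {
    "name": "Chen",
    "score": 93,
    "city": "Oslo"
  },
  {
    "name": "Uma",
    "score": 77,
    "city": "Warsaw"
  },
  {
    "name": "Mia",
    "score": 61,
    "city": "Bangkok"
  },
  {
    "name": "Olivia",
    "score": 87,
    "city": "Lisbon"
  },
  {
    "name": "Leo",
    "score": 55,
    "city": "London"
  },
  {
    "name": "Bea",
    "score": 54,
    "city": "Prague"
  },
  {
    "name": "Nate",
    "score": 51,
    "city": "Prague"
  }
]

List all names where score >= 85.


Filtering records where score >= 85:
  Chen (score=93) -> YES
  Uma (score=77) -> no
  Mia (score=61) -> no
  Olivia (score=87) -> YES
  Leo (score=55) -> no
  Bea (score=54) -> no
  Nate (score=51) -> no


ANSWER: Chen, Olivia


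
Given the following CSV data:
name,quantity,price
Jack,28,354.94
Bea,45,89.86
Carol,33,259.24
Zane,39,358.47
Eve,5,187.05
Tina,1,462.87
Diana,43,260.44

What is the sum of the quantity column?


Values in 'quantity' column:
  Row 1: 28
  Row 2: 45
  Row 3: 33
  Row 4: 39
  Row 5: 5
  Row 6: 1
  Row 7: 43
Sum = 28 + 45 + 33 + 39 + 5 + 1 + 43 = 194

ANSWER: 194


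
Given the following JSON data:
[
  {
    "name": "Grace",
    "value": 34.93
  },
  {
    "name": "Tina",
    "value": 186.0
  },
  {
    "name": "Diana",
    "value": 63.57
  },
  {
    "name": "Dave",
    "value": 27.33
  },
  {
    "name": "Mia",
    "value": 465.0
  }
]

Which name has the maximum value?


Comparing values:
  Grace: 34.93
  Tina: 186.0
  Diana: 63.57
  Dave: 27.33
  Mia: 465.0
Maximum: Mia (465.0)

ANSWER: Mia
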